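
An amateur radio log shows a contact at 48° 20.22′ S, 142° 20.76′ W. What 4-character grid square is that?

BE81

Add 180° to longitude and 90° to latitude: 37.65, 41.66.
Field (20°×10°, letters A–R): 37.65/20 → 1 → B, 41.66/10 → 4 → E; chars BE.
Square (2°×1°, digits 0–9): 17.65/2 → 8, 1.66/1 → 1; chars 81.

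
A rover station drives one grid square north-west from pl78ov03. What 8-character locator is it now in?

PL78nv94

Longitude extended square 0; −1 → -1, wraps to 9, carry into subsquare.
Longitude subsquare o = 14; −1 → 13 = n.
Latitude extended square 3; +1 → 4.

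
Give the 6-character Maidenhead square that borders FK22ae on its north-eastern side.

FK22bf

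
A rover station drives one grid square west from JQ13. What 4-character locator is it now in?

JQ03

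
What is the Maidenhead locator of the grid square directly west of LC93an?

Longitude subsquare a = 0; −1 → -1, wraps to 23 = x, carry into square.
Longitude square 9; −1 → 8.
The latitude characters are unchanged.

LC83xn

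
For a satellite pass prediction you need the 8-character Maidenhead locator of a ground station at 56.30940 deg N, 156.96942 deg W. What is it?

Offset from 180°W / 90°S: lon 23.03058°, lat 146.30940°.
Field: 23.03058/20 → 1 → B, 146.30940/10 → 14 → O; chars BO.
Square: 3.03058/2 → 1, 6.30940/1 → 6; chars 16.
Subsquare: 1.03058/0.0833333 → 12 → m, 0.30940/0.0416667 → 7 → h; chars mh.
Extended square: 0.03058/0.00833333 → 3, 0.01773/0.00416667 → 4; chars 34.

BO16mh34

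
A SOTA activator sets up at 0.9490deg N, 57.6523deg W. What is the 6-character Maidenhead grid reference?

GJ10ew

Shift to the Maidenhead origin (180°W, 90°S): lon 122.3477, lat 90.9490.
Field: lon ⌊122.3477/20⌋ = 6 → G; lat ⌊90.9490/10⌋ = 9 → J.
Square: lon ⌊2.3477/2⌋ = 1; lat ⌊0.9490/1⌋ = 0.
Subsquare: lon ⌊0.3477/0.0833333⌋ = 4 → e; lat ⌊0.9490/0.0416667⌋ = 22 → w.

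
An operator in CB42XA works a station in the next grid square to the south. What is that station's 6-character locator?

CB41xx

Latitude subsquare a = 0; −1 → -1, wraps to 23 = x, carry into square.
Latitude square 2; −1 → 1.
The longitude characters are unchanged.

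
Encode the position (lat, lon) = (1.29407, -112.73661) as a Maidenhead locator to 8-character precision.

DJ31ph10

Shift to the Maidenhead origin (180°W, 90°S): lon 67.26339, lat 91.29407.
Field: lon ⌊67.26339/20⌋ = 3 → D; lat ⌊91.29407/10⌋ = 9 → J.
Square: lon ⌊7.26339/2⌋ = 3; lat ⌊1.29407/1⌋ = 1.
Subsquare: lon ⌊1.26339/0.0833333⌋ = 15 → p; lat ⌊0.29407/0.0416667⌋ = 7 → h.
Extended square: lon ⌊0.01339/0.00833333⌋ = 1; lat ⌊0.00240/0.00416667⌋ = 0.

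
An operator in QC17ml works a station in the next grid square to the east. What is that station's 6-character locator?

QC17nl

Longitude subsquare m = 12; +1 → 13 = n.
The latitude characters are unchanged.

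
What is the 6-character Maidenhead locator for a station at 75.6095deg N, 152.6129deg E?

Offset from 180°W / 90°S: lon 332.6129°, lat 165.6095°.
Field: 332.6129/20 → 16 → Q, 165.6095/10 → 16 → Q; chars QQ.
Square: 12.6129/2 → 6, 5.6095/1 → 5; chars 65.
Subsquare: 0.6129/0.0833333 → 7 → h, 0.6095/0.0416667 → 14 → o; chars ho.

QQ65ho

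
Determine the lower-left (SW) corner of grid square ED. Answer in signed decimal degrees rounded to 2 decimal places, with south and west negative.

-60.00, -100.00

Field E=4, D=3: +4·20° lon, +3·10° lat → SW at lon -100°, lat -60°.
latitude -60.00, longitude -100.00.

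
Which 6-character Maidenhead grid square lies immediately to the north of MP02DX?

MP03da

Latitude subsquare x = 23; +1 → 24, wraps to 0 = a, carry into square.
Latitude square 2; +1 → 3.
The longitude characters are unchanged.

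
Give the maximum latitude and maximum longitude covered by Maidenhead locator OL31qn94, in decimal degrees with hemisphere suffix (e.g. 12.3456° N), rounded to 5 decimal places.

21.56250° N, 107.41667° E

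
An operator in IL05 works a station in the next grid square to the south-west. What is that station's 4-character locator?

HL94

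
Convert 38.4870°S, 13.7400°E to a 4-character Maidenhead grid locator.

JF61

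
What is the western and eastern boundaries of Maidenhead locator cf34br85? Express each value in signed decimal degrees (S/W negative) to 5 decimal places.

-133.85000, -133.84167

Field C=2, F=5: +2·20° lon, +5·10° lat → SW at lon -140°, lat -40°.
Square 3, 4: +3·2° lon, +4·1° lat → SW at lon -134°, lat -36°.
Subsquare b=1, r=17: +1·0.0833333° lon, +17·0.0416667° lat → SW at lon -133.917°, lat -35.2917°.
Extended square 8, 5: +8·0.00833333° lon, +5·0.00416667° lat → SW at lon -133.85°, lat -35.2708°.
Cell spans 0.00833333° lon × 0.00416667° lat.
west -133.85000, east -133.84167.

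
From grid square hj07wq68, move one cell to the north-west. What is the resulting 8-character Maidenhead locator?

HJ07wq59

Longitude extended square 6; −1 → 5.
Latitude extended square 8; +1 → 9.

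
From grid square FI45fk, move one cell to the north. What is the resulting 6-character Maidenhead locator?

Latitude subsquare k = 10; +1 → 11 = l.
The longitude characters are unchanged.

FI45fl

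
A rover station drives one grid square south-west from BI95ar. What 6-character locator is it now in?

Longitude subsquare a = 0; −1 → -1, wraps to 23 = x, carry into square.
Longitude square 9; −1 → 8.
Latitude subsquare r = 17; −1 → 16 = q.

BI85xq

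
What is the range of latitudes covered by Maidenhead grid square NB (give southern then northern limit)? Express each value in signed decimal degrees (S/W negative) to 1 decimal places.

Field N=13, B=1: +13·20° lon, +1·10° lat → SW at lon 80°, lat -80°.
Cell spans 20° lon × 10° lat.
south -80.0, north -70.0.

-80.0, -70.0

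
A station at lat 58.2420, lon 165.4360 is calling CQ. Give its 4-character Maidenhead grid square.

RO28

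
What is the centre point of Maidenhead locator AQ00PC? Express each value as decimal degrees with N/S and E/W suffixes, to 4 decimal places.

Field A=0, Q=16: +0·20° lon, +16·10° lat → SW at lon -180°, lat 70°.
Square 0, 0: +0·2° lon, +0·1° lat → SW at lon -180°, lat 70°.
Subsquare p=15, c=2: +15·0.0833333° lon, +2·0.0416667° lat → SW at lon -178.75°, lat 70.0833°.
Cell spans 0.0833333° lon × 0.0416667° lat. Centre is SW corner plus half of each.
latitude 70.1042° N, longitude 178.7083° W.

70.1042° N, 178.7083° W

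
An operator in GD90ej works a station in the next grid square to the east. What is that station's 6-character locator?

GD90fj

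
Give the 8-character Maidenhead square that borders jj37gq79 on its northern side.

Latitude extended square 9; +1 → 10, wraps to 0, carry into subsquare.
Latitude subsquare q = 16; +1 → 17 = r.
The longitude characters are unchanged.

JJ37gr70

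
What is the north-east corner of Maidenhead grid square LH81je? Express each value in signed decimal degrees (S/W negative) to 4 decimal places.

-18.7917, 56.8333

Field L=11, H=7: +11·20° lon, +7·10° lat → SW at lon 40°, lat -20°.
Square 8, 1: +8·2° lon, +1·1° lat → SW at lon 56°, lat -19°.
Subsquare j=9, e=4: +9·0.0833333° lon, +4·0.0416667° lat → SW at lon 56.75°, lat -18.8333°.
Cell spans 0.0833333° lon × 0.0416667° lat. NE corner is SW corner plus one full cell.
latitude -18.7917, longitude 56.8333.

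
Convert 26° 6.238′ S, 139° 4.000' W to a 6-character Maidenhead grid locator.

CG03lv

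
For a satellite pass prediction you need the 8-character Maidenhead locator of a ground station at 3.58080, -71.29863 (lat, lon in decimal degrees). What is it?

FJ43in49

Shift to the Maidenhead origin (180°W, 90°S): lon 108.70137, lat 93.58080.
Field: lon ⌊108.70137/20⌋ = 5 → F; lat ⌊93.58080/10⌋ = 9 → J.
Square: lon ⌊8.70137/2⌋ = 4; lat ⌊3.58080/1⌋ = 3.
Subsquare: lon ⌊0.70137/0.0833333⌋ = 8 → i; lat ⌊0.58080/0.0416667⌋ = 13 → n.
Extended square: lon ⌊0.03470/0.00833333⌋ = 4; lat ⌊0.03913/0.00416667⌋ = 9.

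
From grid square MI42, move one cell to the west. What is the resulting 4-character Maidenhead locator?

MI32

Longitude square 4; −1 → 3.
The latitude characters are unchanged.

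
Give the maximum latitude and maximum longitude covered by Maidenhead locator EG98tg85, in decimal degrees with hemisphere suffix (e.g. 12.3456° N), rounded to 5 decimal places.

21.72500° S, 80.34167° W

Field E=4, G=6: +4·20° lon, +6·10° lat → SW at lon -100°, lat -30°.
Square 9, 8: +9·2° lon, +8·1° lat → SW at lon -82°, lat -22°.
Subsquare t=19, g=6: +19·0.0833333° lon, +6·0.0416667° lat → SW at lon -80.4167°, lat -21.75°.
Extended square 8, 5: +8·0.00833333° lon, +5·0.00416667° lat → SW at lon -80.35°, lat -21.7292°.
Cell spans 0.00833333° lon × 0.00416667° lat. NE corner is SW corner plus one full cell.
latitude 21.72500° S, longitude 80.34167° W.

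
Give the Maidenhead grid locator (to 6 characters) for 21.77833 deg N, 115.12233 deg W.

DL21ks

Shift to the Maidenhead origin (180°W, 90°S): lon 64.8777, lat 111.7783.
Field: lon ⌊64.8777/20⌋ = 3 → D; lat ⌊111.7783/10⌋ = 11 → L.
Square: lon ⌊4.8777/2⌋ = 2; lat ⌊1.7783/1⌋ = 1.
Subsquare: lon ⌊0.8777/0.0833333⌋ = 10 → k; lat ⌊0.7783/0.0416667⌋ = 18 → s.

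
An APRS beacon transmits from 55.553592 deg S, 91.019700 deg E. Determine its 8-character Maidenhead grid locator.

Add 180° to longitude and 90° to latitude: 271.01970, 34.44641.
Field (20°×10°, letters A–R): 271.01970/20 → 13 → N, 34.44641/10 → 3 → D; chars ND.
Square (2°×1°, digits 0–9): 11.01970/2 → 5, 4.44641/1 → 4; chars 54.
Subsquare (5′×2.5′, letters a–x): 1.01970/0.0833333 → 12 → m, 0.44641/0.0416667 → 10 → k; chars mk.
Extended square (30″×15″, digits 0–9): 0.01970/0.00833333 → 2, 0.02974/0.00416667 → 7; chars 27.

ND54mk27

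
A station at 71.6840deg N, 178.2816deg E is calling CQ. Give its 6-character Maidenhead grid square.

RQ91dq

Add 180° to longitude and 90° to latitude: 358.2816, 161.6840.
Field: 358.2816/20 → 17 → R, 161.6840/10 → 16 → Q; chars RQ.
Square: 18.2816/2 → 9, 1.6840/1 → 1; chars 91.
Subsquare: 0.2816/0.0833333 → 3 → d, 0.6840/0.0416667 → 16 → q; chars dq.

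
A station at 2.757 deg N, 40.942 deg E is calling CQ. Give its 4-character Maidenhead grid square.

Shift to the Maidenhead origin (180°W, 90°S): lon 220.94, lat 92.76.
Field (20°×10°, letters A–R): 220.94/20 → 11 → L, 92.76/10 → 9 → J; chars LJ.
Square (2°×1°, digits 0–9): 0.94/2 → 0, 2.76/1 → 2; chars 02.

LJ02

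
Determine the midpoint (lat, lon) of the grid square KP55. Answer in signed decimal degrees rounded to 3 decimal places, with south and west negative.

Field K=10, P=15: +10·20° lon, +15·10° lat → SW at lon 20°, lat 60°.
Square 5, 5: +5·2° lon, +5·1° lat → SW at lon 30°, lat 65°.
Cell spans 2° lon × 1° lat. Centre is SW corner plus half of each.
latitude 65.500, longitude 31.000.

65.500, 31.000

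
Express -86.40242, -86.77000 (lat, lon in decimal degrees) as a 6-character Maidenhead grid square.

EA63oo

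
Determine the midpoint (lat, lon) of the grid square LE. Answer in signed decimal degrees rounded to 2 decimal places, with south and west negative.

-45.00, 50.00

Field L=11, E=4: +11·20° lon, +4·10° lat → SW at lon 40°, lat -50°.
Cell spans 20° lon × 10° lat. Centre is SW corner plus half of each.
latitude -45.00, longitude 50.00.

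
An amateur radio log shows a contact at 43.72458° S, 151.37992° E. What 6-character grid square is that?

QE56qg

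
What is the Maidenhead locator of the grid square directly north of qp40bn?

QP40bo

Latitude subsquare n = 13; +1 → 14 = o.
The longitude characters are unchanged.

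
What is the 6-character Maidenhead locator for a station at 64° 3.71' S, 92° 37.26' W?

EC35qw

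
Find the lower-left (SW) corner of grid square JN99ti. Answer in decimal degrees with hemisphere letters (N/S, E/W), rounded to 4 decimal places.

Field J=9, N=13: +9·20° lon, +13·10° lat → SW at lon 0°, lat 40°.
Square 9, 9: +9·2° lon, +9·1° lat → SW at lon 18°, lat 49°.
Subsquare t=19, i=8: +19·0.0833333° lon, +8·0.0416667° lat → SW at lon 19.5833°, lat 49.3333°.
latitude 49.3333° N, longitude 19.5833° E.

49.3333° N, 19.5833° E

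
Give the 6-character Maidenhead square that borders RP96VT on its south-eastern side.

RP96ws

Longitude subsquare v = 21; +1 → 22 = w.
Latitude subsquare t = 19; −1 → 18 = s.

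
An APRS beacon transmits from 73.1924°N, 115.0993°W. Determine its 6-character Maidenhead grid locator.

DQ23ke

Offset from 180°W / 90°S: lon 64.9007°, lat 163.1924°.
Field (20°×10°, letters A–R): 64.9007/20 → 3 → D, 163.1924/10 → 16 → Q; chars DQ.
Square (2°×1°, digits 0–9): 4.9007/2 → 2, 3.1924/1 → 3; chars 23.
Subsquare (5′×2.5′, letters a–x): 0.9007/0.0833333 → 10 → k, 0.1924/0.0416667 → 4 → e; chars ke.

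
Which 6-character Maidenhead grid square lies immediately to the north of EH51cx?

EH52ca

Latitude subsquare x = 23; +1 → 24, wraps to 0 = a, carry into square.
Latitude square 1; +1 → 2.
The longitude characters are unchanged.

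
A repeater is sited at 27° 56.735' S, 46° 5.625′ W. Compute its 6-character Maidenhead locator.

Add 180° to longitude and 90° to latitude: 133.9062, 62.0544.
Field: lon ⌊133.9062/20⌋ = 6 → G; lat ⌊62.0544/10⌋ = 6 → G.
Square: lon ⌊13.9062/2⌋ = 6; lat ⌊2.0544/1⌋ = 2.
Subsquare: lon ⌊1.9062/0.0833333⌋ = 22 → w; lat ⌊0.0544/0.0416667⌋ = 1 → b.

GG62wb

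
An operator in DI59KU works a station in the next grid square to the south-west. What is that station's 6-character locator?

DI59jt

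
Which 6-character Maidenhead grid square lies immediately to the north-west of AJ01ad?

Longitude subsquare a = 0; −1 → -1, wraps to 23 = x, carry into square.
Longitude square 0; −1 → -1, wraps to 9, carry into field.
Longitude field A = 0; −1 → -1, wraps to 17 = R, wrapping around the antimeridian.
Latitude subsquare d = 3; +1 → 4 = e.

RJ91xe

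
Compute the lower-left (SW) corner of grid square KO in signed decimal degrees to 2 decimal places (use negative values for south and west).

Field K=10, O=14: +10·20° lon, +14·10° lat → SW at lon 20°, lat 50°.
latitude 50.00, longitude 20.00.

50.00, 20.00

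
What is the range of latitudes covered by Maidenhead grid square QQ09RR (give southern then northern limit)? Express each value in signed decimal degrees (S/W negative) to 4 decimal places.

Field Q=16, Q=16: +16·20° lon, +16·10° lat → SW at lon 140°, lat 70°.
Square 0, 9: +0·2° lon, +9·1° lat → SW at lon 140°, lat 79°.
Subsquare r=17, r=17: +17·0.0833333° lon, +17·0.0416667° lat → SW at lon 141.417°, lat 79.7083°.
Cell spans 0.0833333° lon × 0.0416667° lat.
south 79.7083, north 79.7500.

79.7083, 79.7500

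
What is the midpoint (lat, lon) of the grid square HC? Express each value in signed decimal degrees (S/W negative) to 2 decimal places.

-65.00, -30.00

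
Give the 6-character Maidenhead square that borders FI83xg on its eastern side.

FI93ag

Longitude subsquare x = 23; +1 → 24, wraps to 0 = a, carry into square.
Longitude square 8; +1 → 9.
The latitude characters are unchanged.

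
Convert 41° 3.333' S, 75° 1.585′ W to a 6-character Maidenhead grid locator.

Shift to the Maidenhead origin (180°W, 90°S): lon 104.9736, lat 48.9445.
Field: 104.9736/20 → 5 → F, 48.9445/10 → 4 → E; chars FE.
Square: 4.9736/2 → 2, 8.9445/1 → 8; chars 28.
Subsquare: 0.9736/0.0833333 → 11 → l, 0.9445/0.0416667 → 22 → w; chars lw.

FE28lw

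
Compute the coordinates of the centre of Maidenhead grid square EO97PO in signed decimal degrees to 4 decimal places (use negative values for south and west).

Field E=4, O=14: +4·20° lon, +14·10° lat → SW at lon -100°, lat 50°.
Square 9, 7: +9·2° lon, +7·1° lat → SW at lon -82°, lat 57°.
Subsquare p=15, o=14: +15·0.0833333° lon, +14·0.0416667° lat → SW at lon -80.75°, lat 57.5833°.
Cell spans 0.0833333° lon × 0.0416667° lat. Centre is SW corner plus half of each.
latitude 57.6042, longitude -80.7083.

57.6042, -80.7083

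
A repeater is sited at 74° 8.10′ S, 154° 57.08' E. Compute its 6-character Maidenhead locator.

QB75lu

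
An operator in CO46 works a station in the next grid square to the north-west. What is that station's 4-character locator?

CO37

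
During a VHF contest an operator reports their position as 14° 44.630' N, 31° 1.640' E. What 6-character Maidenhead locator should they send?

KK54mr

Shift to the Maidenhead origin (180°W, 90°S): lon 211.0273, lat 104.7438.
Field: lon ⌊211.0273/20⌋ = 10 → K; lat ⌊104.7438/10⌋ = 10 → K.
Square: lon ⌊11.0273/2⌋ = 5; lat ⌊4.7438/1⌋ = 4.
Subsquare: lon ⌊1.0273/0.0833333⌋ = 12 → m; lat ⌊0.7438/0.0416667⌋ = 17 → r.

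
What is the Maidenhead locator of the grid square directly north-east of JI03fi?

JI03gj

Longitude subsquare f = 5; +1 → 6 = g.
Latitude subsquare i = 8; +1 → 9 = j.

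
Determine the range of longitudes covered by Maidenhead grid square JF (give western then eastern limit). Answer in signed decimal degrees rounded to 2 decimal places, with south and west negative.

0.00, 20.00

Field J=9, F=5: +9·20° lon, +5·10° lat → SW at lon 0°, lat -40°.
Cell spans 20° lon × 10° lat.
west 0.00, east 20.00.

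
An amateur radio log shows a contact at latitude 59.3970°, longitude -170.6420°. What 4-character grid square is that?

AO49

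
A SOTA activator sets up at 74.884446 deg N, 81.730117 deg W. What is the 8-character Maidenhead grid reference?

EQ94dv22

Shift to the Maidenhead origin (180°W, 90°S): lon 98.26988, lat 164.88445.
Field (20°×10°, letters A–R): 98.26988/20 → 4 → E, 164.88445/10 → 16 → Q; chars EQ.
Square (2°×1°, digits 0–9): 18.26988/2 → 9, 4.88445/1 → 4; chars 94.
Subsquare (5′×2.5′, letters a–x): 0.26988/0.0833333 → 3 → d, 0.88445/0.0416667 → 21 → v; chars dv.
Extended square (30″×15″, digits 0–9): 0.01988/0.00833333 → 2, 0.00945/0.00416667 → 2; chars 22.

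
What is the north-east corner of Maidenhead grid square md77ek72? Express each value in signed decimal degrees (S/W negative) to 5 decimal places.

-52.57083, 74.40000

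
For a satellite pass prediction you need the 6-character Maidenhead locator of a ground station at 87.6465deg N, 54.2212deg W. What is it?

GR27vp

Shift to the Maidenhead origin (180°W, 90°S): lon 125.7788, lat 177.6465.
Field (20°×10°, letters A–R): lon ⌊125.7788/20⌋ = 6 → G; lat ⌊177.6465/10⌋ = 17 → R.
Square (2°×1°, digits 0–9): lon ⌊5.7788/2⌋ = 2; lat ⌊7.6465/1⌋ = 7.
Subsquare (5′×2.5′, letters a–x): lon ⌊1.7788/0.0833333⌋ = 21 → v; lat ⌊0.6465/0.0416667⌋ = 15 → p.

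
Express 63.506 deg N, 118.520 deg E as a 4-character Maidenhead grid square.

Shift to the Maidenhead origin (180°W, 90°S): lon 298.52, lat 153.51.
Field: lon ⌊298.52/20⌋ = 14 → O; lat ⌊153.51/10⌋ = 15 → P.
Square: lon ⌊18.52/2⌋ = 9; lat ⌊3.51/1⌋ = 3.

OP93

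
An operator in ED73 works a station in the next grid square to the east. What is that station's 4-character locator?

ED83

Longitude square 7; +1 → 8.
The latitude characters are unchanged.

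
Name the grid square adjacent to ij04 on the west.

HJ94

Longitude square 0; −1 → -1, wraps to 9, carry into field.
Longitude field I = 8; −1 → 7 = H.
The latitude characters are unchanged.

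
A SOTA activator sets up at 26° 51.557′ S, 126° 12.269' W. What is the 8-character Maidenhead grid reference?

CG63vd53

Add 180° to longitude and 90° to latitude: 53.79552, 63.14072.
Field (20°×10°, letters A–R): lon ⌊53.79552/20⌋ = 2 → C; lat ⌊63.14072/10⌋ = 6 → G.
Square (2°×1°, digits 0–9): lon ⌊13.79552/2⌋ = 6; lat ⌊3.14072/1⌋ = 3.
Subsquare (5′×2.5′, letters a–x): lon ⌊1.79552/0.0833333⌋ = 21 → v; lat ⌊0.14072/0.0416667⌋ = 3 → d.
Extended square (30″×15″, digits 0–9): lon ⌊0.04552/0.00833333⌋ = 5; lat ⌊0.01572/0.00416667⌋ = 3.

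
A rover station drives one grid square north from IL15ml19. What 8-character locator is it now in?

Latitude extended square 9; +1 → 10, wraps to 0, carry into subsquare.
Latitude subsquare l = 11; +1 → 12 = m.
The longitude characters are unchanged.

IL15mm10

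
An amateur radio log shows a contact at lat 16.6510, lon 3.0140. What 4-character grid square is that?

Add 180° to longitude and 90° to latitude: 183.01, 106.65.
Field: lon ⌊183.01/20⌋ = 9 → J; lat ⌊106.65/10⌋ = 10 → K.
Square: lon ⌊3.01/2⌋ = 1; lat ⌊6.65/1⌋ = 6.

JK16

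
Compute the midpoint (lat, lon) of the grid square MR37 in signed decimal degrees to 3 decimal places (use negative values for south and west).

87.500, 67.000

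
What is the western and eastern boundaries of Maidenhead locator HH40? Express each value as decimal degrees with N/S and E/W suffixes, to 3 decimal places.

Field H=7, H=7: +7·20° lon, +7·10° lat → SW at lon -40°, lat -20°.
Square 4, 0: +4·2° lon, +0·1° lat → SW at lon -32°, lat -20°.
Cell spans 2° lon × 1° lat.
west 32.000° W, east 30.000° W.

32.000° W, 30.000° W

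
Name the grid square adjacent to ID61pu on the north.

ID61pv

Latitude subsquare u = 20; +1 → 21 = v.
The longitude characters are unchanged.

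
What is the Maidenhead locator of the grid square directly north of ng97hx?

NG98ha

Latitude subsquare x = 23; +1 → 24, wraps to 0 = a, carry into square.
Latitude square 7; +1 → 8.
The longitude characters are unchanged.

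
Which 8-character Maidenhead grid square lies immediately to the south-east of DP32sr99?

Longitude extended square 9; +1 → 10, wraps to 0, carry into subsquare.
Longitude subsquare s = 18; +1 → 19 = t.
Latitude extended square 9; −1 → 8.

DP32tr08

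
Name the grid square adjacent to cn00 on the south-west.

BM99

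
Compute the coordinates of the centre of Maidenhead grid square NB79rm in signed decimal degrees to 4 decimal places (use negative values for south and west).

-70.4792, 95.4583

Field N=13, B=1: +13·20° lon, +1·10° lat → SW at lon 80°, lat -80°.
Square 7, 9: +7·2° lon, +9·1° lat → SW at lon 94°, lat -71°.
Subsquare r=17, m=12: +17·0.0833333° lon, +12·0.0416667° lat → SW at lon 95.4167°, lat -70.5°.
Cell spans 0.0833333° lon × 0.0416667° lat. Centre is SW corner plus half of each.
latitude -70.4792, longitude 95.4583.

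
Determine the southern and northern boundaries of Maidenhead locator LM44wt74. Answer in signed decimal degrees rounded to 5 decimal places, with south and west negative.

Field L=11, M=12: +11·20° lon, +12·10° lat → SW at lon 40°, lat 30°.
Square 4, 4: +4·2° lon, +4·1° lat → SW at lon 48°, lat 34°.
Subsquare w=22, t=19: +22·0.0833333° lon, +19·0.0416667° lat → SW at lon 49.8333°, lat 34.7917°.
Extended square 7, 4: +7·0.00833333° lon, +4·0.00416667° lat → SW at lon 49.8917°, lat 34.8083°.
Cell spans 0.00833333° lon × 0.00416667° lat.
south 34.80833, north 34.81250.

34.80833, 34.81250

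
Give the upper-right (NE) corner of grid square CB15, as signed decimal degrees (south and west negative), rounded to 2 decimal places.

Field C=2, B=1: +2·20° lon, +1·10° lat → SW at lon -140°, lat -80°.
Square 1, 5: +1·2° lon, +5·1° lat → SW at lon -138°, lat -75°.
Cell spans 2° lon × 1° lat. NE corner is SW corner plus one full cell.
latitude -74.00, longitude -136.00.

-74.00, -136.00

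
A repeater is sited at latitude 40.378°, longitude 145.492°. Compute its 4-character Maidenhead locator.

QN20

Shift to the Maidenhead origin (180°W, 90°S): lon 325.49, lat 130.38.
Field (20°×10°, letters A–R): lon ⌊325.49/20⌋ = 16 → Q; lat ⌊130.38/10⌋ = 13 → N.
Square (2°×1°, digits 0–9): lon ⌊5.49/2⌋ = 2; lat ⌊0.38/1⌋ = 0.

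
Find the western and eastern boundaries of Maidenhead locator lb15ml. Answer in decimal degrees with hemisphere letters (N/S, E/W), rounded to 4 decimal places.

43.0000° E, 43.0833° E

Field L=11, B=1: +11·20° lon, +1·10° lat → SW at lon 40°, lat -80°.
Square 1, 5: +1·2° lon, +5·1° lat → SW at lon 42°, lat -75°.
Subsquare m=12, l=11: +12·0.0833333° lon, +11·0.0416667° lat → SW at lon 43°, lat -74.5417°.
Cell spans 0.0833333° lon × 0.0416667° lat.
west 43.0000° E, east 43.0833° E.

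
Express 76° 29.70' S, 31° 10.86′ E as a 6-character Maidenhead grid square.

Offset from 180°W / 90°S: lon 211.1810°, lat 13.5050°.
Field (20°×10°, letters A–R): lon ⌊211.1810/20⌋ = 10 → K; lat ⌊13.5050/10⌋ = 1 → B.
Square (2°×1°, digits 0–9): lon ⌊11.1810/2⌋ = 5; lat ⌊3.5050/1⌋ = 3.
Subsquare (5′×2.5′, letters a–x): lon ⌊1.1810/0.0833333⌋ = 14 → o; lat ⌊0.5050/0.0416667⌋ = 12 → m.

KB53om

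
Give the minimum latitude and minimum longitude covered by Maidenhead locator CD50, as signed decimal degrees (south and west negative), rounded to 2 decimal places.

Field C=2, D=3: +2·20° lon, +3·10° lat → SW at lon -140°, lat -60°.
Square 5, 0: +5·2° lon, +0·1° lat → SW at lon -130°, lat -60°.
latitude -60.00, longitude -130.00.

-60.00, -130.00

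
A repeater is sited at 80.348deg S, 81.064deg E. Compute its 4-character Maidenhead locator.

NA09

Add 180° to longitude and 90° to latitude: 261.06, 9.65.
Field (20°×10°, letters A–R): 261.06/20 → 13 → N, 9.65/10 → 0 → A; chars NA.
Square (2°×1°, digits 0–9): 1.06/2 → 0, 9.65/1 → 9; chars 09.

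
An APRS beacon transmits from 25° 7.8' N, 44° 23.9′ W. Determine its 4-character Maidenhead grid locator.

GL75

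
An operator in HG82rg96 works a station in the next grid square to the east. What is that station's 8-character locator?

Longitude extended square 9; +1 → 10, wraps to 0, carry into subsquare.
Longitude subsquare r = 17; +1 → 18 = s.
The latitude characters are unchanged.

HG82sg06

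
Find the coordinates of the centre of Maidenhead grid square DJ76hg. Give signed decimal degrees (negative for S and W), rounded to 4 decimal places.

Field D=3, J=9: +3·20° lon, +9·10° lat → SW at lon -120°, lat 0°.
Square 7, 6: +7·2° lon, +6·1° lat → SW at lon -106°, lat 6°.
Subsquare h=7, g=6: +7·0.0833333° lon, +6·0.0416667° lat → SW at lon -105.417°, lat 6.25°.
Cell spans 0.0833333° lon × 0.0416667° lat. Centre is SW corner plus half of each.
latitude 6.2708, longitude -105.3750.

6.2708, -105.3750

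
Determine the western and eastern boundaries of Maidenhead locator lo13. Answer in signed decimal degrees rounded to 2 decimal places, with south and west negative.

42.00, 44.00

Field L=11, O=14: +11·20° lon, +14·10° lat → SW at lon 40°, lat 50°.
Square 1, 3: +1·2° lon, +3·1° lat → SW at lon 42°, lat 53°.
Cell spans 2° lon × 1° lat.
west 42.00, east 44.00.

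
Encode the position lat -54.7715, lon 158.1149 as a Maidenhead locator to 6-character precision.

QD95bf

Offset from 180°W / 90°S: lon 338.1149°, lat 35.2285°.
Field: lon ⌊338.1149/20⌋ = 16 → Q; lat ⌊35.2285/10⌋ = 3 → D.
Square: lon ⌊18.1149/2⌋ = 9; lat ⌊5.2285/1⌋ = 5.
Subsquare: lon ⌊0.1149/0.0833333⌋ = 1 → b; lat ⌊0.2285/0.0416667⌋ = 5 → f.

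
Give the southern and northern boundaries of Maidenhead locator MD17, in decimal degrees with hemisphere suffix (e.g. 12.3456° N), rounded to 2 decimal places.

53.00° S, 52.00° S

Field M=12, D=3: +12·20° lon, +3·10° lat → SW at lon 60°, lat -60°.
Square 1, 7: +1·2° lon, +7·1° lat → SW at lon 62°, lat -53°.
Cell spans 2° lon × 1° lat.
south 53.00° S, north 52.00° S.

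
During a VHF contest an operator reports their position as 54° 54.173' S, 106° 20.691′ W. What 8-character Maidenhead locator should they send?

Offset from 180°W / 90°S: lon 73.65515°, lat 35.09712°.
Field: lon ⌊73.65515/20⌋ = 3 → D; lat ⌊35.09712/10⌋ = 3 → D.
Square: lon ⌊13.65515/2⌋ = 6; lat ⌊5.09712/1⌋ = 5.
Subsquare: lon ⌊1.65515/0.0833333⌋ = 19 → t; lat ⌊0.09712/0.0416667⌋ = 2 → c.
Extended square: lon ⌊0.07182/0.00833333⌋ = 8; lat ⌊0.01378/0.00416667⌋ = 3.

DD65tc83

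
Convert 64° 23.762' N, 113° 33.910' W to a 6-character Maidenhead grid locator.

Offset from 180°W / 90°S: lon 66.4348°, lat 154.3960°.
Field: lon ⌊66.4348/20⌋ = 3 → D; lat ⌊154.3960/10⌋ = 15 → P.
Square: lon ⌊6.4348/2⌋ = 3; lat ⌊4.3960/1⌋ = 4.
Subsquare: lon ⌊0.4348/0.0833333⌋ = 5 → f; lat ⌊0.3960/0.0416667⌋ = 9 → j.

DP34fj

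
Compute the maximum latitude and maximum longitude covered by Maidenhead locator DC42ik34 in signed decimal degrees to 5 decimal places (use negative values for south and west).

-67.56250, -111.30000

Field D=3, C=2: +3·20° lon, +2·10° lat → SW at lon -120°, lat -70°.
Square 4, 2: +4·2° lon, +2·1° lat → SW at lon -112°, lat -68°.
Subsquare i=8, k=10: +8·0.0833333° lon, +10·0.0416667° lat → SW at lon -111.333°, lat -67.5833°.
Extended square 3, 4: +3·0.00833333° lon, +4·0.00416667° lat → SW at lon -111.308°, lat -67.5667°.
Cell spans 0.00833333° lon × 0.00416667° lat. NE corner is SW corner plus one full cell.
latitude -67.56250, longitude -111.30000.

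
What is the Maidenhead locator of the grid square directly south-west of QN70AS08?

QN60xs97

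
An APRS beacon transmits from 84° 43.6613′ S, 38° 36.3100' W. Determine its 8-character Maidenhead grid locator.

Shift to the Maidenhead origin (180°W, 90°S): lon 141.39483, lat 5.27231.
Field: 141.39483/20 → 7 → H, 5.27231/10 → 0 → A; chars HA.
Square: 1.39483/2 → 0, 5.27231/1 → 5; chars 05.
Subsquare: 1.39483/0.0833333 → 16 → q, 0.27231/0.0416667 → 6 → g; chars qg.
Extended square: 0.06150/0.00833333 → 7, 0.02231/0.00416667 → 5; chars 75.

HA05qg75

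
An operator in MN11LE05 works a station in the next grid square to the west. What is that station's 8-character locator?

MN11ke95

Longitude extended square 0; −1 → -1, wraps to 9, carry into subsquare.
Longitude subsquare l = 11; −1 → 10 = k.
The latitude characters are unchanged.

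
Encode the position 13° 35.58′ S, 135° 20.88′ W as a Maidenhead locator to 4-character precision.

CH26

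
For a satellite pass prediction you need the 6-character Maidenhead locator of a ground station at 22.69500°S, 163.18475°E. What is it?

RG17oh

Shift to the Maidenhead origin (180°W, 90°S): lon 343.1848, lat 67.3050.
Field (20°×10°, letters A–R): 343.1848/20 → 17 → R, 67.3050/10 → 6 → G; chars RG.
Square (2°×1°, digits 0–9): 3.1848/2 → 1, 7.3050/1 → 7; chars 17.
Subsquare (5′×2.5′, letters a–x): 1.1848/0.0833333 → 14 → o, 0.3050/0.0416667 → 7 → h; chars oh.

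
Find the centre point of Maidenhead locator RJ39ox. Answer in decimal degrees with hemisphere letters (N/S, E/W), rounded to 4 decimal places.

Field R=17, J=9: +17·20° lon, +9·10° lat → SW at lon 160°, lat 0°.
Square 3, 9: +3·2° lon, +9·1° lat → SW at lon 166°, lat 9°.
Subsquare o=14, x=23: +14·0.0833333° lon, +23·0.0416667° lat → SW at lon 167.167°, lat 9.95833°.
Cell spans 0.0833333° lon × 0.0416667° lat. Centre is SW corner plus half of each.
latitude 9.9792° N, longitude 167.2083° E.

9.9792° N, 167.2083° E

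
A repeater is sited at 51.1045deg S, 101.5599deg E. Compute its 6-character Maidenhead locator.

OD08sv

Offset from 180°W / 90°S: lon 281.5599°, lat 38.8955°.
Field (20°×10°, letters A–R): lon ⌊281.5599/20⌋ = 14 → O; lat ⌊38.8955/10⌋ = 3 → D.
Square (2°×1°, digits 0–9): lon ⌊1.5599/2⌋ = 0; lat ⌊8.8955/1⌋ = 8.
Subsquare (5′×2.5′, letters a–x): lon ⌊1.5599/0.0833333⌋ = 18 → s; lat ⌊0.8955/0.0416667⌋ = 21 → v.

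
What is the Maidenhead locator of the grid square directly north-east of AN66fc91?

AN66gc02

Longitude extended square 9; +1 → 10, wraps to 0, carry into subsquare.
Longitude subsquare f = 5; +1 → 6 = g.
Latitude extended square 1; +1 → 2.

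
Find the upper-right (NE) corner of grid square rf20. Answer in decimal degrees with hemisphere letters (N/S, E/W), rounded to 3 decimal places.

39.000° S, 166.000° E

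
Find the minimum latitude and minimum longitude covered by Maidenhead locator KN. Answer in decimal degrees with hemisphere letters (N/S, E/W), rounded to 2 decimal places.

40.00° N, 20.00° E

Field K=10, N=13: +10·20° lon, +13·10° lat → SW at lon 20°, lat 40°.
latitude 40.00° N, longitude 20.00° E.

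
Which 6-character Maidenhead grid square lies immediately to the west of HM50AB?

HM40xb

Longitude subsquare a = 0; −1 → -1, wraps to 23 = x, carry into square.
Longitude square 5; −1 → 4.
The latitude characters are unchanged.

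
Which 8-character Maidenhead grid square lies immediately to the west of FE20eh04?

Longitude extended square 0; −1 → -1, wraps to 9, carry into subsquare.
Longitude subsquare e = 4; −1 → 3 = d.
The latitude characters are unchanged.

FE20dh94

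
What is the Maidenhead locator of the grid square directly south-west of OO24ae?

Longitude subsquare a = 0; −1 → -1, wraps to 23 = x, carry into square.
Longitude square 2; −1 → 1.
Latitude subsquare e = 4; −1 → 3 = d.

OO14xd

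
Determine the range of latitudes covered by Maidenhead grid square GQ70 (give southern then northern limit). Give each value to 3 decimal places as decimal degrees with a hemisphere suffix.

70.000° N, 71.000° N

Field G=6, Q=16: +6·20° lon, +16·10° lat → SW at lon -60°, lat 70°.
Square 7, 0: +7·2° lon, +0·1° lat → SW at lon -46°, lat 70°.
Cell spans 2° lon × 1° lat.
south 70.000° N, north 71.000° N.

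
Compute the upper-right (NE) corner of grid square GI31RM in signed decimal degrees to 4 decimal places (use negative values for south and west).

-8.4583, -52.5000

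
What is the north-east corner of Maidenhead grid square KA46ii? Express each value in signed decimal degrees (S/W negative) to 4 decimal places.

-83.6250, 28.7500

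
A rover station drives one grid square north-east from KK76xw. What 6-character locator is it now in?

KK86ax

Longitude subsquare x = 23; +1 → 24, wraps to 0 = a, carry into square.
Longitude square 7; +1 → 8.
Latitude subsquare w = 22; +1 → 23 = x.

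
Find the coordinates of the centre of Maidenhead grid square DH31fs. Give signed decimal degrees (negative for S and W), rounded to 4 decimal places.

Field D=3, H=7: +3·20° lon, +7·10° lat → SW at lon -120°, lat -20°.
Square 3, 1: +3·2° lon, +1·1° lat → SW at lon -114°, lat -19°.
Subsquare f=5, s=18: +5·0.0833333° lon, +18·0.0416667° lat → SW at lon -113.583°, lat -18.25°.
Cell spans 0.0833333° lon × 0.0416667° lat. Centre is SW corner plus half of each.
latitude -18.2292, longitude -113.5417.

-18.2292, -113.5417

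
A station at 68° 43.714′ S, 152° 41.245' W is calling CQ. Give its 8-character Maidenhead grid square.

Offset from 180°W / 90°S: lon 27.31258°, lat 21.27143°.
Field: 27.31258/20 → 1 → B, 21.27143/10 → 2 → C; chars BC.
Square: 7.31258/2 → 3, 1.27143/1 → 1; chars 31.
Subsquare: 1.31258/0.0833333 → 15 → p, 0.27143/0.0416667 → 6 → g; chars pg.
Extended square: 0.06258/0.00833333 → 7, 0.02143/0.00416667 → 5; chars 75.

BC31pg75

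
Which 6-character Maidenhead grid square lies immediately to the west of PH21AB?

PH11xb

Longitude subsquare a = 0; −1 → -1, wraps to 23 = x, carry into square.
Longitude square 2; −1 → 1.
The latitude characters are unchanged.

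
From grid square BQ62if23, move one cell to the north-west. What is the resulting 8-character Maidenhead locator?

Longitude extended square 2; −1 → 1.
Latitude extended square 3; +1 → 4.

BQ62if14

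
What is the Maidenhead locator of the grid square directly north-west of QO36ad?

QO26xe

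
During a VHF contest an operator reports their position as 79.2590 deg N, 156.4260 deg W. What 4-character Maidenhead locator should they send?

BQ19

Shift to the Maidenhead origin (180°W, 90°S): lon 23.57, lat 169.26.
Field (20°×10°, letters A–R): 23.57/20 → 1 → B, 169.26/10 → 16 → Q; chars BQ.
Square (2°×1°, digits 0–9): 3.57/2 → 1, 9.26/1 → 9; chars 19.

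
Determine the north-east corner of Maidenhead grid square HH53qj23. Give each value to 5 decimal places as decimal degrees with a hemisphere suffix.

16.60833° S, 28.64167° W

Field H=7, H=7: +7·20° lon, +7·10° lat → SW at lon -40°, lat -20°.
Square 5, 3: +5·2° lon, +3·1° lat → SW at lon -30°, lat -17°.
Subsquare q=16, j=9: +16·0.0833333° lon, +9·0.0416667° lat → SW at lon -28.6667°, lat -16.625°.
Extended square 2, 3: +2·0.00833333° lon, +3·0.00416667° lat → SW at lon -28.65°, lat -16.6125°.
Cell spans 0.00833333° lon × 0.00416667° lat. NE corner is SW corner plus one full cell.
latitude 16.60833° S, longitude 28.64167° W.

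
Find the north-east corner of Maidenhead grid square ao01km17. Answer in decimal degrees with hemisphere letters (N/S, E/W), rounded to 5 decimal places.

Field A=0, O=14: +0·20° lon, +14·10° lat → SW at lon -180°, lat 50°.
Square 0, 1: +0·2° lon, +1·1° lat → SW at lon -180°, lat 51°.
Subsquare k=10, m=12: +10·0.0833333° lon, +12·0.0416667° lat → SW at lon -179.167°, lat 51.5°.
Extended square 1, 7: +1·0.00833333° lon, +7·0.00416667° lat → SW at lon -179.158°, lat 51.5292°.
Cell spans 0.00833333° lon × 0.00416667° lat. NE corner is SW corner plus one full cell.
latitude 51.53333° N, longitude 179.15000° W.

51.53333° N, 179.15000° W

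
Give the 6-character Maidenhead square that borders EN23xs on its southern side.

EN23xr

Latitude subsquare s = 18; −1 → 17 = r.
The longitude characters are unchanged.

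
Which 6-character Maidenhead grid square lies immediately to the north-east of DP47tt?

DP47uu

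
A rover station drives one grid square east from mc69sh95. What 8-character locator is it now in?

Longitude extended square 9; +1 → 10, wraps to 0, carry into subsquare.
Longitude subsquare s = 18; +1 → 19 = t.
The latitude characters are unchanged.

MC69th05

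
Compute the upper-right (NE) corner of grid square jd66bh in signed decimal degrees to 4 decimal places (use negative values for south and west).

-53.6667, 12.1667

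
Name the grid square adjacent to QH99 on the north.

QI90

Latitude square 9; +1 → 10, wraps to 0, carry into field.
Latitude field H = 7; +1 → 8 = I.
The longitude characters are unchanged.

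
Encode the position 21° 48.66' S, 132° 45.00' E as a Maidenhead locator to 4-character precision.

PG68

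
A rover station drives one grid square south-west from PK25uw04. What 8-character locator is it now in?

Longitude extended square 0; −1 → -1, wraps to 9, carry into subsquare.
Longitude subsquare u = 20; −1 → 19 = t.
Latitude extended square 4; −1 → 3.

PK25tw93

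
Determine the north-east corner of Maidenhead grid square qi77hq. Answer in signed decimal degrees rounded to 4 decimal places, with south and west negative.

-2.2917, 154.6667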